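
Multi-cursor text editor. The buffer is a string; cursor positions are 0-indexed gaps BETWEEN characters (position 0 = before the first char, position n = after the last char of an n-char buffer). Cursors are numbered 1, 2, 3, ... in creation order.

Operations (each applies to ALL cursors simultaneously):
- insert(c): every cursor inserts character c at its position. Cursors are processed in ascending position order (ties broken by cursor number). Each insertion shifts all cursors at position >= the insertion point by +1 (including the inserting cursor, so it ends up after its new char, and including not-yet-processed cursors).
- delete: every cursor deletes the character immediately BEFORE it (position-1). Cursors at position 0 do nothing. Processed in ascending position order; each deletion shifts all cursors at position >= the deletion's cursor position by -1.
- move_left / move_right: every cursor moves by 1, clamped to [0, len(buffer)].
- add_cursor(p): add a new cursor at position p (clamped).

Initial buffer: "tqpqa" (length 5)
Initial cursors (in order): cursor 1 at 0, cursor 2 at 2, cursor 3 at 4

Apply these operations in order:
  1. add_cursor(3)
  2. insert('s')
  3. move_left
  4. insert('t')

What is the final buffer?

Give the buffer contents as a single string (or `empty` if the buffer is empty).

After op 1 (add_cursor(3)): buffer="tqpqa" (len 5), cursors c1@0 c2@2 c4@3 c3@4, authorship .....
After op 2 (insert('s')): buffer="stqspsqsa" (len 9), cursors c1@1 c2@4 c4@6 c3@8, authorship 1..2.4.3.
After op 3 (move_left): buffer="stqspsqsa" (len 9), cursors c1@0 c2@3 c4@5 c3@7, authorship 1..2.4.3.
After op 4 (insert('t')): buffer="tstqtsptsqtsa" (len 13), cursors c1@1 c2@5 c4@8 c3@11, authorship 11..22.44.33.

Answer: tstqtsptsqtsa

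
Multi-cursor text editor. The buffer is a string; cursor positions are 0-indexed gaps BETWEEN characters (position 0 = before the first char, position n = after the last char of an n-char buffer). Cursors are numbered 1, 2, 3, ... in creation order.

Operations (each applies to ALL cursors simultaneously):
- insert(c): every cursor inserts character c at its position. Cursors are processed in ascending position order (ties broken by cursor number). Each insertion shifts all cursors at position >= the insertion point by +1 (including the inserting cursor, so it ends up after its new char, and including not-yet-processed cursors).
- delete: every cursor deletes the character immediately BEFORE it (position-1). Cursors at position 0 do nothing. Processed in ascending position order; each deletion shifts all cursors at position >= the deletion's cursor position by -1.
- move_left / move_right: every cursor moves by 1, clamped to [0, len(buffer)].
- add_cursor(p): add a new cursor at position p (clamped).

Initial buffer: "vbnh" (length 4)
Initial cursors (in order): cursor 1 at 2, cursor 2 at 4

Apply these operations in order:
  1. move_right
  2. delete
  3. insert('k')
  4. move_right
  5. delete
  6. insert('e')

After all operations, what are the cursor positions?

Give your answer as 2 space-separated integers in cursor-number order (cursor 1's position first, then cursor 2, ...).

After op 1 (move_right): buffer="vbnh" (len 4), cursors c1@3 c2@4, authorship ....
After op 2 (delete): buffer="vb" (len 2), cursors c1@2 c2@2, authorship ..
After op 3 (insert('k')): buffer="vbkk" (len 4), cursors c1@4 c2@4, authorship ..12
After op 4 (move_right): buffer="vbkk" (len 4), cursors c1@4 c2@4, authorship ..12
After op 5 (delete): buffer="vb" (len 2), cursors c1@2 c2@2, authorship ..
After op 6 (insert('e')): buffer="vbee" (len 4), cursors c1@4 c2@4, authorship ..12

Answer: 4 4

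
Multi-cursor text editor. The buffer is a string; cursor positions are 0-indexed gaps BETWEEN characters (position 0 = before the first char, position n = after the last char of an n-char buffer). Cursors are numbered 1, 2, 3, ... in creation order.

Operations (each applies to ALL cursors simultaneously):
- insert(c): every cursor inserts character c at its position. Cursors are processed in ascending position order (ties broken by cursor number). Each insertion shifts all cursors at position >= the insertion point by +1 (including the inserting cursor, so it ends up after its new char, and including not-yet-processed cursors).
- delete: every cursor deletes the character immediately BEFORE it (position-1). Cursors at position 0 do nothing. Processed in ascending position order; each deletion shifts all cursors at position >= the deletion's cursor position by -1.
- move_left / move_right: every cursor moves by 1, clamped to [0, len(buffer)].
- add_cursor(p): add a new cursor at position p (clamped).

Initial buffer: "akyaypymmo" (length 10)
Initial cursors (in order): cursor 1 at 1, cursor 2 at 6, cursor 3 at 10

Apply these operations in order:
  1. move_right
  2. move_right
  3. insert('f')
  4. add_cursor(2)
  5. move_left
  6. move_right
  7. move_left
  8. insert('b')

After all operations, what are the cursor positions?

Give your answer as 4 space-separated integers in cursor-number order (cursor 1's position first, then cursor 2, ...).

After op 1 (move_right): buffer="akyaypymmo" (len 10), cursors c1@2 c2@7 c3@10, authorship ..........
After op 2 (move_right): buffer="akyaypymmo" (len 10), cursors c1@3 c2@8 c3@10, authorship ..........
After op 3 (insert('f')): buffer="akyfaypymfmof" (len 13), cursors c1@4 c2@10 c3@13, authorship ...1.....2..3
After op 4 (add_cursor(2)): buffer="akyfaypymfmof" (len 13), cursors c4@2 c1@4 c2@10 c3@13, authorship ...1.....2..3
After op 5 (move_left): buffer="akyfaypymfmof" (len 13), cursors c4@1 c1@3 c2@9 c3@12, authorship ...1.....2..3
After op 6 (move_right): buffer="akyfaypymfmof" (len 13), cursors c4@2 c1@4 c2@10 c3@13, authorship ...1.....2..3
After op 7 (move_left): buffer="akyfaypymfmof" (len 13), cursors c4@1 c1@3 c2@9 c3@12, authorship ...1.....2..3
After op 8 (insert('b')): buffer="abkybfaypymbfmobf" (len 17), cursors c4@2 c1@5 c2@12 c3@16, authorship .4..11.....22..33

Answer: 5 12 16 2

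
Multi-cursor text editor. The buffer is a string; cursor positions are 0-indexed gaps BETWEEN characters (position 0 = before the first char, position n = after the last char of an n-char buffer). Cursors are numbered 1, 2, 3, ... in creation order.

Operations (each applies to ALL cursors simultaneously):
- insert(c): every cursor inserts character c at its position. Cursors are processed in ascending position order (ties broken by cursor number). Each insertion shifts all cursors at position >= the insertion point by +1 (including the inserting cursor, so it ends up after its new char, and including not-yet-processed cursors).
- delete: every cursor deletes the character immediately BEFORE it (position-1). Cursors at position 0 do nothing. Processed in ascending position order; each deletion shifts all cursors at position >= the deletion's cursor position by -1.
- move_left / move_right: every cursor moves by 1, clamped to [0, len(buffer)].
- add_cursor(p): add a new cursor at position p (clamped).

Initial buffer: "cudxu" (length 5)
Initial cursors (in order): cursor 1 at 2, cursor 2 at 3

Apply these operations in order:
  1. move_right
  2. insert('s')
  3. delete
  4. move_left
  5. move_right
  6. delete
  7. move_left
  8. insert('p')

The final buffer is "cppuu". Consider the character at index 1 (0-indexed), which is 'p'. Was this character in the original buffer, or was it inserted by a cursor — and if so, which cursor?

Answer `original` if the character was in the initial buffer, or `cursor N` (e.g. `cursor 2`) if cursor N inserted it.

Answer: cursor 1

Derivation:
After op 1 (move_right): buffer="cudxu" (len 5), cursors c1@3 c2@4, authorship .....
After op 2 (insert('s')): buffer="cudsxsu" (len 7), cursors c1@4 c2@6, authorship ...1.2.
After op 3 (delete): buffer="cudxu" (len 5), cursors c1@3 c2@4, authorship .....
After op 4 (move_left): buffer="cudxu" (len 5), cursors c1@2 c2@3, authorship .....
After op 5 (move_right): buffer="cudxu" (len 5), cursors c1@3 c2@4, authorship .....
After op 6 (delete): buffer="cuu" (len 3), cursors c1@2 c2@2, authorship ...
After op 7 (move_left): buffer="cuu" (len 3), cursors c1@1 c2@1, authorship ...
After op 8 (insert('p')): buffer="cppuu" (len 5), cursors c1@3 c2@3, authorship .12..
Authorship (.=original, N=cursor N): . 1 2 . .
Index 1: author = 1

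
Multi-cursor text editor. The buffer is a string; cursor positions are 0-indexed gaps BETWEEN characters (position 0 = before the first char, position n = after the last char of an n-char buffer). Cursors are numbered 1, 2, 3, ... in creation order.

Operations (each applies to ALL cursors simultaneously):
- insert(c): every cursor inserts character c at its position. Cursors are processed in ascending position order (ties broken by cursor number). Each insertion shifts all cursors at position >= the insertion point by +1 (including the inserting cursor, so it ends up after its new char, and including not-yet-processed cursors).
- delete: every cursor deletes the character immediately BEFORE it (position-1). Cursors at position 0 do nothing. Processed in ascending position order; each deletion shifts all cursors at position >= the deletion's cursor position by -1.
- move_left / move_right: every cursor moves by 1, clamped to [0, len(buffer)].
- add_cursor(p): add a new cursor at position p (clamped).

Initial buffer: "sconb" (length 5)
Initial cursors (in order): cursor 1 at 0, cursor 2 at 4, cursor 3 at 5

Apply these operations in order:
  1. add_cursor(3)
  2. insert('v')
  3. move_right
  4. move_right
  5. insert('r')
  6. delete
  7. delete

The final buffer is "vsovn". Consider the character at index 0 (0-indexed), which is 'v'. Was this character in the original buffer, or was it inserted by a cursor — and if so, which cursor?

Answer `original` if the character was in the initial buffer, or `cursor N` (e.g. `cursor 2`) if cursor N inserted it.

After op 1 (add_cursor(3)): buffer="sconb" (len 5), cursors c1@0 c4@3 c2@4 c3@5, authorship .....
After op 2 (insert('v')): buffer="vscovnvbv" (len 9), cursors c1@1 c4@5 c2@7 c3@9, authorship 1...4.2.3
After op 3 (move_right): buffer="vscovnvbv" (len 9), cursors c1@2 c4@6 c2@8 c3@9, authorship 1...4.2.3
After op 4 (move_right): buffer="vscovnvbv" (len 9), cursors c1@3 c4@7 c2@9 c3@9, authorship 1...4.2.3
After op 5 (insert('r')): buffer="vscrovnvrbvrr" (len 13), cursors c1@4 c4@9 c2@13 c3@13, authorship 1..1.4.24.323
After op 6 (delete): buffer="vscovnvbv" (len 9), cursors c1@3 c4@7 c2@9 c3@9, authorship 1...4.2.3
After op 7 (delete): buffer="vsovn" (len 5), cursors c1@2 c2@5 c3@5 c4@5, authorship 1..4.
Authorship (.=original, N=cursor N): 1 . . 4 .
Index 0: author = 1

Answer: cursor 1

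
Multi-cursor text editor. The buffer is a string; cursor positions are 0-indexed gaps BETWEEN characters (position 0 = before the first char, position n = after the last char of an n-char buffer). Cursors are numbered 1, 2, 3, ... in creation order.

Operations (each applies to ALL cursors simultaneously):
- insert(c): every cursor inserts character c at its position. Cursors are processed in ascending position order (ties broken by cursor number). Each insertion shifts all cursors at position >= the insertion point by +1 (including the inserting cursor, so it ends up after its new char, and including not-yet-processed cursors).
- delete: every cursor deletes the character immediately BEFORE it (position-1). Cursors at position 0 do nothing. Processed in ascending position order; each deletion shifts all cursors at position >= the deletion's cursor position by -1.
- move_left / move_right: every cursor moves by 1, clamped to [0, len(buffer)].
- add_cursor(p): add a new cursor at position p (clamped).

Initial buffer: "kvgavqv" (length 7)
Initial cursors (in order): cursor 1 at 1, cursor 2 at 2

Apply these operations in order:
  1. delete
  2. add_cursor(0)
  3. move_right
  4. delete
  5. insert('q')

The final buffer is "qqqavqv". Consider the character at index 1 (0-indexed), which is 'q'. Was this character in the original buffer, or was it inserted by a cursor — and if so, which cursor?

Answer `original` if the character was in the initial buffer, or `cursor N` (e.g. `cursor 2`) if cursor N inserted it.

Answer: cursor 2

Derivation:
After op 1 (delete): buffer="gavqv" (len 5), cursors c1@0 c2@0, authorship .....
After op 2 (add_cursor(0)): buffer="gavqv" (len 5), cursors c1@0 c2@0 c3@0, authorship .....
After op 3 (move_right): buffer="gavqv" (len 5), cursors c1@1 c2@1 c3@1, authorship .....
After op 4 (delete): buffer="avqv" (len 4), cursors c1@0 c2@0 c3@0, authorship ....
After op 5 (insert('q')): buffer="qqqavqv" (len 7), cursors c1@3 c2@3 c3@3, authorship 123....
Authorship (.=original, N=cursor N): 1 2 3 . . . .
Index 1: author = 2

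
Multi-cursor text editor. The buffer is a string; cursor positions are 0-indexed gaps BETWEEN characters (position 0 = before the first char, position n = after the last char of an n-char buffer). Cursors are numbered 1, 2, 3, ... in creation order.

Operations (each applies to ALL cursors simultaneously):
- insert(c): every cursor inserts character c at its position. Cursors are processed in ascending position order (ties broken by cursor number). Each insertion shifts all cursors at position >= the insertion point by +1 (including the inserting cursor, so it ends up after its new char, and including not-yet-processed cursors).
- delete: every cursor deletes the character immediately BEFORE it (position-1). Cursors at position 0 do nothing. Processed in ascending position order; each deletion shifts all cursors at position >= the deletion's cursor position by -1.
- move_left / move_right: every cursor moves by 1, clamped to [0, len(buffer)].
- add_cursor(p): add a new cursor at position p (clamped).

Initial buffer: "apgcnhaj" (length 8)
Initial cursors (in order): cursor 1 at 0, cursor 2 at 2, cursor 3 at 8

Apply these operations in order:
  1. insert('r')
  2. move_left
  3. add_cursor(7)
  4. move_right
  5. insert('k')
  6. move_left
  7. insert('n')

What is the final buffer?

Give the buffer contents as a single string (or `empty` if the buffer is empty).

After op 1 (insert('r')): buffer="raprgcnhajr" (len 11), cursors c1@1 c2@4 c3@11, authorship 1..2......3
After op 2 (move_left): buffer="raprgcnhajr" (len 11), cursors c1@0 c2@3 c3@10, authorship 1..2......3
After op 3 (add_cursor(7)): buffer="raprgcnhajr" (len 11), cursors c1@0 c2@3 c4@7 c3@10, authorship 1..2......3
After op 4 (move_right): buffer="raprgcnhajr" (len 11), cursors c1@1 c2@4 c4@8 c3@11, authorship 1..2......3
After op 5 (insert('k')): buffer="rkaprkgcnhkajrk" (len 15), cursors c1@2 c2@6 c4@11 c3@15, authorship 11..22....4..33
After op 6 (move_left): buffer="rkaprkgcnhkajrk" (len 15), cursors c1@1 c2@5 c4@10 c3@14, authorship 11..22....4..33
After op 7 (insert('n')): buffer="rnkaprnkgcnhnkajrnk" (len 19), cursors c1@2 c2@7 c4@13 c3@18, authorship 111..222....44..333

Answer: rnkaprnkgcnhnkajrnk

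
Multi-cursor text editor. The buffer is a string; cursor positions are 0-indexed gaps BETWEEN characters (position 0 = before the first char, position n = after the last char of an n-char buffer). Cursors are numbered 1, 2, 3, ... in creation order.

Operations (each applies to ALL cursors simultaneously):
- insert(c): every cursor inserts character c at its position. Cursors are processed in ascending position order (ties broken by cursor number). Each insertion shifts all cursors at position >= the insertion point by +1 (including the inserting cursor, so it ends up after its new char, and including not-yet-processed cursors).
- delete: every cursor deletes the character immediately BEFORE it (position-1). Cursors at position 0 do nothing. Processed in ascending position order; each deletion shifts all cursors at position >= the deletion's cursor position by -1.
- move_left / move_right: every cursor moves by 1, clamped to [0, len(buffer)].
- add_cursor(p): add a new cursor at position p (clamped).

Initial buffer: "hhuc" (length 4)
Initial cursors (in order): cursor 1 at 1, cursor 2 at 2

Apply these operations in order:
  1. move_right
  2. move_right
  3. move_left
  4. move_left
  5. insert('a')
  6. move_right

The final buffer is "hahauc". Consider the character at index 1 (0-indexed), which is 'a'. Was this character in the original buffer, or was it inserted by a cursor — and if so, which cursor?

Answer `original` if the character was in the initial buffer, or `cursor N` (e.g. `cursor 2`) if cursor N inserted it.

After op 1 (move_right): buffer="hhuc" (len 4), cursors c1@2 c2@3, authorship ....
After op 2 (move_right): buffer="hhuc" (len 4), cursors c1@3 c2@4, authorship ....
After op 3 (move_left): buffer="hhuc" (len 4), cursors c1@2 c2@3, authorship ....
After op 4 (move_left): buffer="hhuc" (len 4), cursors c1@1 c2@2, authorship ....
After op 5 (insert('a')): buffer="hahauc" (len 6), cursors c1@2 c2@4, authorship .1.2..
After op 6 (move_right): buffer="hahauc" (len 6), cursors c1@3 c2@5, authorship .1.2..
Authorship (.=original, N=cursor N): . 1 . 2 . .
Index 1: author = 1

Answer: cursor 1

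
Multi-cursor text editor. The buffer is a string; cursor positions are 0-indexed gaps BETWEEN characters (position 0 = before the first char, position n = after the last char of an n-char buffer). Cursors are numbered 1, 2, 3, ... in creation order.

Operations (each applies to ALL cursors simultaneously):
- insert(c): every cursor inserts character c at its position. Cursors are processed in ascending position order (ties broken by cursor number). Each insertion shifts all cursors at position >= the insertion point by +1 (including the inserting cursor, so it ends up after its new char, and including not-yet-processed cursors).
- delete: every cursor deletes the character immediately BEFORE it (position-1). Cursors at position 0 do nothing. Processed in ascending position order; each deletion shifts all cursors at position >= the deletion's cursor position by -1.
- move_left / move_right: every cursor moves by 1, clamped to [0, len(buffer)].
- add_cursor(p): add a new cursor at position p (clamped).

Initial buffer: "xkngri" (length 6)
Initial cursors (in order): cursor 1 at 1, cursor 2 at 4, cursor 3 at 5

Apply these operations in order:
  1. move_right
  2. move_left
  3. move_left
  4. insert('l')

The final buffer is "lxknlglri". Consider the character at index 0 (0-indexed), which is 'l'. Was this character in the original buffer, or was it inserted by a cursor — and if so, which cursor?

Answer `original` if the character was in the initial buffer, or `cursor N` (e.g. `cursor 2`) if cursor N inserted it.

Answer: cursor 1

Derivation:
After op 1 (move_right): buffer="xkngri" (len 6), cursors c1@2 c2@5 c3@6, authorship ......
After op 2 (move_left): buffer="xkngri" (len 6), cursors c1@1 c2@4 c3@5, authorship ......
After op 3 (move_left): buffer="xkngri" (len 6), cursors c1@0 c2@3 c3@4, authorship ......
After op 4 (insert('l')): buffer="lxknlglri" (len 9), cursors c1@1 c2@5 c3@7, authorship 1...2.3..
Authorship (.=original, N=cursor N): 1 . . . 2 . 3 . .
Index 0: author = 1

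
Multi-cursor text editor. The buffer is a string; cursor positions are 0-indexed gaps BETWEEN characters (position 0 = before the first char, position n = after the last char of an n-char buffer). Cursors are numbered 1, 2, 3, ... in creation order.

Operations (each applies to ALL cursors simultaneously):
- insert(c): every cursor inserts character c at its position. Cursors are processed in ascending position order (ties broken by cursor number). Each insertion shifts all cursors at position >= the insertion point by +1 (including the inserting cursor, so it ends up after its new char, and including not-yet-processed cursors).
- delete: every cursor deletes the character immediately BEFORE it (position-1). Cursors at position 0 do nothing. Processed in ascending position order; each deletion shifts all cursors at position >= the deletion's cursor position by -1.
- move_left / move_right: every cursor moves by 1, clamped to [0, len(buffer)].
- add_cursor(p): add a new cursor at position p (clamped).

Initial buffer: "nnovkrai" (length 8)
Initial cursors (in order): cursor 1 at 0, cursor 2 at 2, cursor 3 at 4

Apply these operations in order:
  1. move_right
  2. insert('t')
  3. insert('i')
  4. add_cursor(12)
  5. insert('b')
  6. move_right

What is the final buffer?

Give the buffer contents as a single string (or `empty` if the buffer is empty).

Answer: ntibnotibvktibrbai

Derivation:
After op 1 (move_right): buffer="nnovkrai" (len 8), cursors c1@1 c2@3 c3@5, authorship ........
After op 2 (insert('t')): buffer="ntnotvktrai" (len 11), cursors c1@2 c2@5 c3@8, authorship .1..2..3...
After op 3 (insert('i')): buffer="ntinotivktirai" (len 14), cursors c1@3 c2@7 c3@11, authorship .11..22..33...
After op 4 (add_cursor(12)): buffer="ntinotivktirai" (len 14), cursors c1@3 c2@7 c3@11 c4@12, authorship .11..22..33...
After op 5 (insert('b')): buffer="ntibnotibvktibrbai" (len 18), cursors c1@4 c2@9 c3@14 c4@16, authorship .111..222..333.4..
After op 6 (move_right): buffer="ntibnotibvktibrbai" (len 18), cursors c1@5 c2@10 c3@15 c4@17, authorship .111..222..333.4..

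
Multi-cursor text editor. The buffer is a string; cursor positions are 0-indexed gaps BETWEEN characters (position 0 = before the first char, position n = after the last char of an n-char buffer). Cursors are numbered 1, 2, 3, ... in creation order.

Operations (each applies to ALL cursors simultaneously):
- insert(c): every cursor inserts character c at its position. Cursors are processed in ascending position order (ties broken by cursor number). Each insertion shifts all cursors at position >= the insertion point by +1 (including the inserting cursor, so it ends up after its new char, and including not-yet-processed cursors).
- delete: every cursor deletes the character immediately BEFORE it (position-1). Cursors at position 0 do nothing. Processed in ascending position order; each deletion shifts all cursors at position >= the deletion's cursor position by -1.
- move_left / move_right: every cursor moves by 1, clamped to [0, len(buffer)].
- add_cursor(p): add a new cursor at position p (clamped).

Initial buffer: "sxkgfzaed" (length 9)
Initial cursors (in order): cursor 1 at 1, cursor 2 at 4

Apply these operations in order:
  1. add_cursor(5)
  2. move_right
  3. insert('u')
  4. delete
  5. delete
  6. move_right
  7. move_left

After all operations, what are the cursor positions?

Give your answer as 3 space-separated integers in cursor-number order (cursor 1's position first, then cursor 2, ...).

Answer: 1 3 3

Derivation:
After op 1 (add_cursor(5)): buffer="sxkgfzaed" (len 9), cursors c1@1 c2@4 c3@5, authorship .........
After op 2 (move_right): buffer="sxkgfzaed" (len 9), cursors c1@2 c2@5 c3@6, authorship .........
After op 3 (insert('u')): buffer="sxukgfuzuaed" (len 12), cursors c1@3 c2@7 c3@9, authorship ..1...2.3...
After op 4 (delete): buffer="sxkgfzaed" (len 9), cursors c1@2 c2@5 c3@6, authorship .........
After op 5 (delete): buffer="skgaed" (len 6), cursors c1@1 c2@3 c3@3, authorship ......
After op 6 (move_right): buffer="skgaed" (len 6), cursors c1@2 c2@4 c3@4, authorship ......
After op 7 (move_left): buffer="skgaed" (len 6), cursors c1@1 c2@3 c3@3, authorship ......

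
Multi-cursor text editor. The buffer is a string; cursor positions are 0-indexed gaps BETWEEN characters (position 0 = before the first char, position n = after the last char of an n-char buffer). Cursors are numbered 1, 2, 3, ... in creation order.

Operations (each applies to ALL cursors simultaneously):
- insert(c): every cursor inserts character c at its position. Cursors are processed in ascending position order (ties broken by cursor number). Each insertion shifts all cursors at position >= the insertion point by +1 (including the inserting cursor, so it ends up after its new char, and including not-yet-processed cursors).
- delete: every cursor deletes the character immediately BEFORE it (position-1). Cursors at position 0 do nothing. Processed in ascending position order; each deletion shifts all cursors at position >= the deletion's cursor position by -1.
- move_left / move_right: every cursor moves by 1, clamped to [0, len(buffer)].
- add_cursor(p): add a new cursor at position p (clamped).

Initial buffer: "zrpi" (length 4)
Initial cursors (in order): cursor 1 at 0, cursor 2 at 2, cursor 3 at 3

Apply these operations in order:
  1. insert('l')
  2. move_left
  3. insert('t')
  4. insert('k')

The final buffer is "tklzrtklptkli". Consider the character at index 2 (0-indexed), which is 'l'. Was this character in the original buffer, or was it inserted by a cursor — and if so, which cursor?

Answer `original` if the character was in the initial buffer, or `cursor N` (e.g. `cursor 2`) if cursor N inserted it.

Answer: cursor 1

Derivation:
After op 1 (insert('l')): buffer="lzrlpli" (len 7), cursors c1@1 c2@4 c3@6, authorship 1..2.3.
After op 2 (move_left): buffer="lzrlpli" (len 7), cursors c1@0 c2@3 c3@5, authorship 1..2.3.
After op 3 (insert('t')): buffer="tlzrtlptli" (len 10), cursors c1@1 c2@5 c3@8, authorship 11..22.33.
After op 4 (insert('k')): buffer="tklzrtklptkli" (len 13), cursors c1@2 c2@7 c3@11, authorship 111..222.333.
Authorship (.=original, N=cursor N): 1 1 1 . . 2 2 2 . 3 3 3 .
Index 2: author = 1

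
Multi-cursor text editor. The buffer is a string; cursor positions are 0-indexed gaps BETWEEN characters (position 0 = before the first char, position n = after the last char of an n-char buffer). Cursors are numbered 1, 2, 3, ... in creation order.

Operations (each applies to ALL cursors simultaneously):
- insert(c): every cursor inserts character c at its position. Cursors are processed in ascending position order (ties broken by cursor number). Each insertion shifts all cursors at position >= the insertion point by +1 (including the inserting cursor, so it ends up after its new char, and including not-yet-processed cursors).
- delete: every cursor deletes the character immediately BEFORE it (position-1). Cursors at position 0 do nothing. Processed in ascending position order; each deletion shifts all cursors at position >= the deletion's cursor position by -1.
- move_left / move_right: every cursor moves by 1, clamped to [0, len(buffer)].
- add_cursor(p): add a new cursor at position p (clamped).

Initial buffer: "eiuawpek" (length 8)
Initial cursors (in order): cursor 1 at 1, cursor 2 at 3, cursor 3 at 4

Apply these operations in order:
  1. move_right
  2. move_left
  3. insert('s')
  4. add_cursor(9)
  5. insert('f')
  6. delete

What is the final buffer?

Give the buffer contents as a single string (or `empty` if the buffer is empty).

Answer: esiusaswpek

Derivation:
After op 1 (move_right): buffer="eiuawpek" (len 8), cursors c1@2 c2@4 c3@5, authorship ........
After op 2 (move_left): buffer="eiuawpek" (len 8), cursors c1@1 c2@3 c3@4, authorship ........
After op 3 (insert('s')): buffer="esiusaswpek" (len 11), cursors c1@2 c2@5 c3@7, authorship .1..2.3....
After op 4 (add_cursor(9)): buffer="esiusaswpek" (len 11), cursors c1@2 c2@5 c3@7 c4@9, authorship .1..2.3....
After op 5 (insert('f')): buffer="esfiusfasfwpfek" (len 15), cursors c1@3 c2@7 c3@10 c4@13, authorship .11..22.33..4..
After op 6 (delete): buffer="esiusaswpek" (len 11), cursors c1@2 c2@5 c3@7 c4@9, authorship .1..2.3....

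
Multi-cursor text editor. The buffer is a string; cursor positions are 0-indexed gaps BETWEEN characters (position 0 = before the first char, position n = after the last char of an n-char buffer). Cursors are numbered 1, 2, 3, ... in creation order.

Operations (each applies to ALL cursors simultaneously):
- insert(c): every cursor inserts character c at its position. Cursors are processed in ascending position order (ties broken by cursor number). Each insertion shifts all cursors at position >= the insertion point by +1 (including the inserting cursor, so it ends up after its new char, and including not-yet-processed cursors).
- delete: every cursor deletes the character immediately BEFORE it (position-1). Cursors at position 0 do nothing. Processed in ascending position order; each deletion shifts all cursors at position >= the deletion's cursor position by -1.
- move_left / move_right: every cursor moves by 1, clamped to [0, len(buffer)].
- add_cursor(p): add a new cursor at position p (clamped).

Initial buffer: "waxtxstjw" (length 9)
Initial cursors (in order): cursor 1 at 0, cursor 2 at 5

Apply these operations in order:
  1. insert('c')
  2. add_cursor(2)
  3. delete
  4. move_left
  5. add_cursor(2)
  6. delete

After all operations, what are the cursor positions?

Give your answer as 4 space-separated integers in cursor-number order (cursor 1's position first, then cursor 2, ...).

Answer: 0 1 0 1

Derivation:
After op 1 (insert('c')): buffer="cwaxtxcstjw" (len 11), cursors c1@1 c2@7, authorship 1.....2....
After op 2 (add_cursor(2)): buffer="cwaxtxcstjw" (len 11), cursors c1@1 c3@2 c2@7, authorship 1.....2....
After op 3 (delete): buffer="axtxstjw" (len 8), cursors c1@0 c3@0 c2@4, authorship ........
After op 4 (move_left): buffer="axtxstjw" (len 8), cursors c1@0 c3@0 c2@3, authorship ........
After op 5 (add_cursor(2)): buffer="axtxstjw" (len 8), cursors c1@0 c3@0 c4@2 c2@3, authorship ........
After op 6 (delete): buffer="axstjw" (len 6), cursors c1@0 c3@0 c2@1 c4@1, authorship ......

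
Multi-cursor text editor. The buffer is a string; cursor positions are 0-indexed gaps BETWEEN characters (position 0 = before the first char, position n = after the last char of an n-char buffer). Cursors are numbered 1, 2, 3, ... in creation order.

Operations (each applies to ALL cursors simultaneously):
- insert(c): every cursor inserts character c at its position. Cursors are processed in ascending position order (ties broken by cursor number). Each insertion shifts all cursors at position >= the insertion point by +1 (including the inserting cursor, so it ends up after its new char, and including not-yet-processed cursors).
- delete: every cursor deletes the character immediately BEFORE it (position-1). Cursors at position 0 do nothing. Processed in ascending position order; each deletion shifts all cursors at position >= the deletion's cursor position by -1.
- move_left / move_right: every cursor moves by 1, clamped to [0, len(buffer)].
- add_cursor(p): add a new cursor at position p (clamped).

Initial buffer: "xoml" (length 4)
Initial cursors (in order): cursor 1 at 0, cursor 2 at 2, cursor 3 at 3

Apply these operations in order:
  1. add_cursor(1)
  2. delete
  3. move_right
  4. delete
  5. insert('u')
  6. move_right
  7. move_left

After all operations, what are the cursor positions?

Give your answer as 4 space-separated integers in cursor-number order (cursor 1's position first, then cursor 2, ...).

Answer: 3 3 3 3

Derivation:
After op 1 (add_cursor(1)): buffer="xoml" (len 4), cursors c1@0 c4@1 c2@2 c3@3, authorship ....
After op 2 (delete): buffer="l" (len 1), cursors c1@0 c2@0 c3@0 c4@0, authorship .
After op 3 (move_right): buffer="l" (len 1), cursors c1@1 c2@1 c3@1 c4@1, authorship .
After op 4 (delete): buffer="" (len 0), cursors c1@0 c2@0 c3@0 c4@0, authorship 
After op 5 (insert('u')): buffer="uuuu" (len 4), cursors c1@4 c2@4 c3@4 c4@4, authorship 1234
After op 6 (move_right): buffer="uuuu" (len 4), cursors c1@4 c2@4 c3@4 c4@4, authorship 1234
After op 7 (move_left): buffer="uuuu" (len 4), cursors c1@3 c2@3 c3@3 c4@3, authorship 1234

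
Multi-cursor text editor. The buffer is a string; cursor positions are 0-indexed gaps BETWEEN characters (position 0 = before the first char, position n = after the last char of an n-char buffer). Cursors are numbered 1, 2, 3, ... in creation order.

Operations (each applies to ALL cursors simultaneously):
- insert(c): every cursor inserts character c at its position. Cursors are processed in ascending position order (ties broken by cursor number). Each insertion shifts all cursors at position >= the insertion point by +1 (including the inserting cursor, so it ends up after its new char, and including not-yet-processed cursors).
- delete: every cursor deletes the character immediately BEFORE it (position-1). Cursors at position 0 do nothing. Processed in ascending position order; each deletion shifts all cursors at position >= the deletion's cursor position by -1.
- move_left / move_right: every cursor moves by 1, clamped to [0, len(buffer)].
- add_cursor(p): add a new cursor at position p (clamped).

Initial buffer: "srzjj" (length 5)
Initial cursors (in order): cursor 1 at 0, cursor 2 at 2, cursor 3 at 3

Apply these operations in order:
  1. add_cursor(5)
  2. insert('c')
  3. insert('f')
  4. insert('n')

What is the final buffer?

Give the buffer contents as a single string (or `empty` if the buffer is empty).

After op 1 (add_cursor(5)): buffer="srzjj" (len 5), cursors c1@0 c2@2 c3@3 c4@5, authorship .....
After op 2 (insert('c')): buffer="csrczcjjc" (len 9), cursors c1@1 c2@4 c3@6 c4@9, authorship 1..2.3..4
After op 3 (insert('f')): buffer="cfsrcfzcfjjcf" (len 13), cursors c1@2 c2@6 c3@9 c4@13, authorship 11..22.33..44
After op 4 (insert('n')): buffer="cfnsrcfnzcfnjjcfn" (len 17), cursors c1@3 c2@8 c3@12 c4@17, authorship 111..222.333..444

Answer: cfnsrcfnzcfnjjcfn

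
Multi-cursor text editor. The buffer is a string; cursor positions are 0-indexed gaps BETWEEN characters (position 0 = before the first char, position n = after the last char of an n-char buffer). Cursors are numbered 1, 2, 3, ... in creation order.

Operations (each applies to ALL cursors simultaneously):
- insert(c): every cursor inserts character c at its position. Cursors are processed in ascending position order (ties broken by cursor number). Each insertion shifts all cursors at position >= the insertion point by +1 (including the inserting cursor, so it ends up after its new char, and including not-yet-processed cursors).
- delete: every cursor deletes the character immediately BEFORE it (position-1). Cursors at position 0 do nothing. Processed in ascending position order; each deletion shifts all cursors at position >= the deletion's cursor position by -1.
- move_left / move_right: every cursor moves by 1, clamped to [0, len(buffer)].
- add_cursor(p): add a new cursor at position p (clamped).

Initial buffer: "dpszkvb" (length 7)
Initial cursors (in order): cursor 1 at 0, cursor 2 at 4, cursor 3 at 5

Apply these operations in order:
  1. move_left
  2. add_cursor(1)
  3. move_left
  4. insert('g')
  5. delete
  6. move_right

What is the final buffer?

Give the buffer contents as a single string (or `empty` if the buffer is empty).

After op 1 (move_left): buffer="dpszkvb" (len 7), cursors c1@0 c2@3 c3@4, authorship .......
After op 2 (add_cursor(1)): buffer="dpszkvb" (len 7), cursors c1@0 c4@1 c2@3 c3@4, authorship .......
After op 3 (move_left): buffer="dpszkvb" (len 7), cursors c1@0 c4@0 c2@2 c3@3, authorship .......
After op 4 (insert('g')): buffer="ggdpgsgzkvb" (len 11), cursors c1@2 c4@2 c2@5 c3@7, authorship 14..2.3....
After op 5 (delete): buffer="dpszkvb" (len 7), cursors c1@0 c4@0 c2@2 c3@3, authorship .......
After op 6 (move_right): buffer="dpszkvb" (len 7), cursors c1@1 c4@1 c2@3 c3@4, authorship .......

Answer: dpszkvb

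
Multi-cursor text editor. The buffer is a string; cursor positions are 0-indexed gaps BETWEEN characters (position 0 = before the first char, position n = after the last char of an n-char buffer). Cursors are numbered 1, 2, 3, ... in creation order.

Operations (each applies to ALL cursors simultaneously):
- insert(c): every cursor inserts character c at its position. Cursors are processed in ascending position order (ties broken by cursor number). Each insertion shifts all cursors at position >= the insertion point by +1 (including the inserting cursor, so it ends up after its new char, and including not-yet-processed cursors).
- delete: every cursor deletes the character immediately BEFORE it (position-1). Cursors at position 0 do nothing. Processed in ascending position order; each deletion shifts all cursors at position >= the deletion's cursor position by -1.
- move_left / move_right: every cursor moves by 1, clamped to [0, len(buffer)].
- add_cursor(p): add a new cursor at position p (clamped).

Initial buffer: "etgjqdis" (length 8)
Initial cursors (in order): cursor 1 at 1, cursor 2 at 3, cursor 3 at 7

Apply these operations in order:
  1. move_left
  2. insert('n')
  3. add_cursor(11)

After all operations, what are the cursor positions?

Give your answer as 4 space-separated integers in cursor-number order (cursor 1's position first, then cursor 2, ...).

Answer: 1 4 9 11

Derivation:
After op 1 (move_left): buffer="etgjqdis" (len 8), cursors c1@0 c2@2 c3@6, authorship ........
After op 2 (insert('n')): buffer="netngjqdnis" (len 11), cursors c1@1 c2@4 c3@9, authorship 1..2....3..
After op 3 (add_cursor(11)): buffer="netngjqdnis" (len 11), cursors c1@1 c2@4 c3@9 c4@11, authorship 1..2....3..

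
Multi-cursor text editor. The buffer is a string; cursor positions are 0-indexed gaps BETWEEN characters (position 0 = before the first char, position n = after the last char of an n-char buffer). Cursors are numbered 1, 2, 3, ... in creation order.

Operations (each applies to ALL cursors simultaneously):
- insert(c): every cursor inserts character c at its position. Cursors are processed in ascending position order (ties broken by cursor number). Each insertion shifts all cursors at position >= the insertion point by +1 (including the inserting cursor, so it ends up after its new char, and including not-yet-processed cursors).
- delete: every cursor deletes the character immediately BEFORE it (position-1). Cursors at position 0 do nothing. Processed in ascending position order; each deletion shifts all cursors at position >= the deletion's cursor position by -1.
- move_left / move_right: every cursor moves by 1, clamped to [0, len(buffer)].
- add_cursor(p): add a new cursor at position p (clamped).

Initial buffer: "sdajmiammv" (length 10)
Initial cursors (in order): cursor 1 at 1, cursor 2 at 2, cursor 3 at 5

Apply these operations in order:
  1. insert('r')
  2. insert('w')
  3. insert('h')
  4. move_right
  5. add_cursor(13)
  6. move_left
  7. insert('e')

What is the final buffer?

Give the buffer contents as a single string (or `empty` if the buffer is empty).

Answer: srwhedrwheajmrewheiammv

Derivation:
After op 1 (insert('r')): buffer="srdrajmriammv" (len 13), cursors c1@2 c2@4 c3@8, authorship .1.2...3.....
After op 2 (insert('w')): buffer="srwdrwajmrwiammv" (len 16), cursors c1@3 c2@6 c3@11, authorship .11.22...33.....
After op 3 (insert('h')): buffer="srwhdrwhajmrwhiammv" (len 19), cursors c1@4 c2@8 c3@14, authorship .111.222...333.....
After op 4 (move_right): buffer="srwhdrwhajmrwhiammv" (len 19), cursors c1@5 c2@9 c3@15, authorship .111.222...333.....
After op 5 (add_cursor(13)): buffer="srwhdrwhajmrwhiammv" (len 19), cursors c1@5 c2@9 c4@13 c3@15, authorship .111.222...333.....
After op 6 (move_left): buffer="srwhdrwhajmrwhiammv" (len 19), cursors c1@4 c2@8 c4@12 c3@14, authorship .111.222...333.....
After op 7 (insert('e')): buffer="srwhedrwheajmrewheiammv" (len 23), cursors c1@5 c2@10 c4@15 c3@18, authorship .1111.2222...34333.....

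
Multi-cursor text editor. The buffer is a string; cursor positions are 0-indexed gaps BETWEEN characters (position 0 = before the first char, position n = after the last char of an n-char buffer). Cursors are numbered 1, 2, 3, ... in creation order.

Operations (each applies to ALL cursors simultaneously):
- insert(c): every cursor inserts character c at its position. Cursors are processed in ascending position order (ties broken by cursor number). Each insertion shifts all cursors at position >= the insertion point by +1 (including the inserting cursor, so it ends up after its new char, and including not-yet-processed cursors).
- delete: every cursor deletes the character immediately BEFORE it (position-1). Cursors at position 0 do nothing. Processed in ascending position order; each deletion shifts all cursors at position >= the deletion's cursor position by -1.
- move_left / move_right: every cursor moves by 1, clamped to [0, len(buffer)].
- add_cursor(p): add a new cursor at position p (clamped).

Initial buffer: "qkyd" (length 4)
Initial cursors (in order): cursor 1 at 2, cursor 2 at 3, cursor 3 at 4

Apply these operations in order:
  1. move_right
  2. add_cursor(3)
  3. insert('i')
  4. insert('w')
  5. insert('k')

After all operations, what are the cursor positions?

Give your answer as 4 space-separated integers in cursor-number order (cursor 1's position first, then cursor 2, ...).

Answer: 9 16 16 9

Derivation:
After op 1 (move_right): buffer="qkyd" (len 4), cursors c1@3 c2@4 c3@4, authorship ....
After op 2 (add_cursor(3)): buffer="qkyd" (len 4), cursors c1@3 c4@3 c2@4 c3@4, authorship ....
After op 3 (insert('i')): buffer="qkyiidii" (len 8), cursors c1@5 c4@5 c2@8 c3@8, authorship ...14.23
After op 4 (insert('w')): buffer="qkyiiwwdiiww" (len 12), cursors c1@7 c4@7 c2@12 c3@12, authorship ...1414.2323
After op 5 (insert('k')): buffer="qkyiiwwkkdiiwwkk" (len 16), cursors c1@9 c4@9 c2@16 c3@16, authorship ...141414.232323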